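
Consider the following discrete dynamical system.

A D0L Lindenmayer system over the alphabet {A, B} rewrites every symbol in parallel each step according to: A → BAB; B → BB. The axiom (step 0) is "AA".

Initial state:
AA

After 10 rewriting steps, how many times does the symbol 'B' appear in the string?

gen 0: AA
gen 1: BABBAB
gen 2: BBBABBBBBBABBB
gen 3: BBBBBBBABBBBBBBBBBBBBBABBBBBBB
gen 4: BBBBBBBBBBBBBBBABBBBBBBBBBBBBBBBBBBBBBBBBBBBBBABBBBBBBBBBBBBBB
gen 5: BBBBBBBBBBBBBBBBBBBBBBBBBBBBBBBABBBBBBBBBBBBBBBBBBBBBBBBBB…BBBBBBBBBBBBBBBBBBBBBBBBBBABBBBBBBBBBBBBBBBBBBBBBBBBBBBBBB  (len 126)
gen 6: BBBBBBBBBBBBBBBBBBBBBBBBBBBBBBBBBBBBBBBBBBBBBBBBBBBBBBBBBB…BBBBBBBBBBBBBBBBBBBBBBBBBBBBBBBBBBBBBBBBBBBBBBBBBBBBBBBBBB  (len 254)
gen 7: BBBBBBBBBBBBBBBBBBBBBBBBBBBBBBBBBBBBBBBBBBBBBBBBBBBBBBBBBB…BBBBBBBBBBBBBBBBBBBBBBBBBBBBBBBBBBBBBBBBBBBBBBBBBBBBBBBBBB  (len 510)
gen 8: BBBBBBBBBBBBBBBBBBBBBBBBBBBBBBBBBBBBBBBBBBBBBBBBBBBBBBBBBB…BBBBBBBBBBBBBBBBBBBBBBBBBBBBBBBBBBBBBBBBBBBBBBBBBBBBBBBBBB  (len 1022)
gen 9: BBBBBBBBBBBBBBBBBBBBBBBBBBBBBBBBBBBBBBBBBBBBBBBBBBBBBBBBBB…BBBBBBBBBBBBBBBBBBBBBBBBBBBBBBBBBBBBBBBBBBBBBBBBBBBBBBBBBB  (len 2046)
gen 10: BBBBBBBBBBBBBBBBBBBBBBBBBBBBBBBBBBBBBBBBBBBBBBBBBBBBBBBBBB…BBBBBBBBBBBBBBBBBBBBBBBBBBBBBBBBBBBBBBBBBBBBBBBBBBBBBBBBBB  (len 4094)

4092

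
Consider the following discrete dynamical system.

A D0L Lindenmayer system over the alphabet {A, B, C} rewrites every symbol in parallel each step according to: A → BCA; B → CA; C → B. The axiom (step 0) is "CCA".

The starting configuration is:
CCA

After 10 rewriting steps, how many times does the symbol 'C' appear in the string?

854

0) CCA
1) BBBCA
2) CACACABBCA
3) BBCABBCABBCACACABBCA
4) CACABBCACACABBCACACABBCABBCABBCACACABBCA
5) BBCABBCACACABBCABBCABBCACACABBCABBCABBCACACABBCACACABBCACACABBCABBCABBCACACABBCA
6) CACABBCACACABBCABBCABBCACACABBCACACABBCACACABBCABBCABBCACA…CACACABBCABBCABBCACACABBCACACABBCACACABBCABBCABBCACACABBCA  (len 160)
7) BBCABBCACACABBCABBCABBCACACABBCACACABBCACACABBCABBCABBCACA…CACACABBCABBCABBCACACABBCACACABBCACACABBCABBCABBCACACABBCA  (len 320)
8) CACABBCACACABBCABBCABBCACACABBCACACABBCACACABBCABBCABBCACA…CACACABBCABBCABBCACACABBCACACABBCACACABBCABBCABBCACACABBCA  (len 640)
9) BBCABBCACACABBCABBCABBCACACABBCACACABBCACACABBCABBCABBCACA…CACACABBCABBCABBCACACABBCACACABBCACACABBCABBCABBCACACABBCA  (len 1280)
10) CACABBCACACABBCABBCABBCACACABBCACACABBCACACABBCABBCABBCACA…CACACABBCABBCABBCACACABBCACACABBCACACABBCABBCABBCACACABBCA  (len 2560)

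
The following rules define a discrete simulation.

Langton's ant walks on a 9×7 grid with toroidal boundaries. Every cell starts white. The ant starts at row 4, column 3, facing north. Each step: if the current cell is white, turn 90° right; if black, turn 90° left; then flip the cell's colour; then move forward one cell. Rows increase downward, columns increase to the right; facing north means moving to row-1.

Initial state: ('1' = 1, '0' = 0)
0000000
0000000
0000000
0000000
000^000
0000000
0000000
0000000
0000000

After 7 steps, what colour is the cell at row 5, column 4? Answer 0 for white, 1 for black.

1

step 0: 0000000
0000000
0000000
0000000
000^000
0000000
0000000
0000000
0000000
step 1: 0000000
0000000
0000000
0000000
0001>00
0000000
0000000
0000000
0000000
step 2: 0000000
0000000
0000000
0000000
0001100
0000v00
0000000
0000000
0000000
step 3: 0000000
0000000
0000000
0000000
0001100
000<100
0000000
0000000
0000000
step 4: 0000000
0000000
0000000
0000000
000^100
0001100
0000000
0000000
0000000
step 5: 0000000
0000000
0000000
0000000
00<0100
0001100
0000000
0000000
0000000
step 6: 0000000
0000000
0000000
00^0000
0010100
0001100
0000000
0000000
0000000
step 7: 0000000
0000000
0000000
001>000
0010100
0001100
0000000
0000000
0000000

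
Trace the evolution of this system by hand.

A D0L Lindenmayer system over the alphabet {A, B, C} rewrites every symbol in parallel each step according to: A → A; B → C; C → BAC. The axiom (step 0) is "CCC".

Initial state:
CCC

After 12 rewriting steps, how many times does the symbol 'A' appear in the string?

step 0: CCC
step 1: BACBACBAC
step 2: CABACCABACCABAC
step 3: BACACABACBACACABACBACACABAC
step 4: CABACABACACABACCABACABACACABACCABACABACACABAC
step 5: BACACABACACABACABACACABACBACACABACACABACABACACABACBACACABACACABACABACACABAC
step 6: CABACABACACABACABACACABACACABACABACACABACCABACABACACABACAB…CACABACABACACABACCABACABACACABACABACACABACACABACABACACABAC  (len 123)
step 7: BACACABACACABACABACACABACACABACABACACABACABACACABACACABACA…ACABACABACACABACACABACABACACABACABACACABACACABACABACACABAC  (len 201)
step 8: CABACABACACABACABACACABACACABACABACACABACABACACABACACABACA…ACABACABACACABACACABACABACACABACABACACABACACABACABACACABAC  (len 327)
step 9: BACACABACACABACABACACABACACABACABACACABACABACACABACACABACA…ACABACABACACABACACABACABACACABACABACACABACACABACABACACABAC  (len 531)
step 10: CABACABACACABACABACACABACACABACABACACABACABACACABACACABACA…ACABACABACACABACACABACABACACABACABACACABACACABACABACACABAC  (len 861)
step 11: BACACABACACABACABACACABACACABACABACACABACABACACABACACABACA…ACABACABACACABACACABACABACACABACABACACABACACABACABACACABAC  (len 1395)
step 12: CABACABACACABACABACACABACACABACABACACABACABACACABACACABACA…ACABACABACACABACACABACABACACABACABACACABACACABACABACACABAC  (len 2259)

1128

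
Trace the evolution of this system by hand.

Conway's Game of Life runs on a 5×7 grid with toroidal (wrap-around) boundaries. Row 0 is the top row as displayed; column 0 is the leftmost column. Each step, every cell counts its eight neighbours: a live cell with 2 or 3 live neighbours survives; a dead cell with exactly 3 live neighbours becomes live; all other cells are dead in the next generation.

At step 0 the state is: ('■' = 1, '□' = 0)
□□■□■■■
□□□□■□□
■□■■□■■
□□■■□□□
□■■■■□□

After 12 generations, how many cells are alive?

k=0  □□■□■■■
□□□□■□□
■□■■□■■
□□■■□□□
□■■■■□□
k=1  □■■□□□□
■■■□□□□
□■■□□■■
■□□□□■■
□■□□□□□
k=2  □□□□□□□
□□□■□□■
□□■□□■□
□□■□□■□
□■■□□□■
k=3  ■□■□□□□
□□□□□□□
□□■■■■■
□□■■□■■
□■■□□□□
k=4  □□■□□□□
□■■□■■■
□□■□□□■
■□□□□□■
■□□□□□■
k=5  □□■■□□□
■■■□□■■
□□■■□□□
□■□□□■□
■■□□□□■
k=6  □□□■□■□
■□□□■□■
□□□■■■□
□■□□□□■
■■□□□□■
k=7  □■□□■■□
□□□□□□■
□□□■■□□
□■■□■□■
□■■□□■■
k=8  □■■□■□□
□□□■□□□
■□■■■□□
□■□□■□■
□□□□□□■
k=9  □□■■□□□
□□□□□□□
■■■□■■□
□■■□■□■
□■■■□□□
k=10  □■□■□□□
□□□□■□□
■□■□■■■
□□□□■□■
■□□□■□□
k=11  □□□■■□□
■■■□■□■
■□□□■□■
□■□□■□□
■□□■■■□
k=12  □□□□□□□
□■■□■□■
□□■□■□■
□■□□□□□
□□■□□■□

10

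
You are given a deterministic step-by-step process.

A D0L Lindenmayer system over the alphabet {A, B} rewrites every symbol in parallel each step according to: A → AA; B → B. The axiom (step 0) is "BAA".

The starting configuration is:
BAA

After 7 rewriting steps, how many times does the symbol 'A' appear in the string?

t=0: BAA
t=1: BAAAA
t=2: BAAAAAAAA
t=3: BAAAAAAAAAAAAAAAA
t=4: BAAAAAAAAAAAAAAAAAAAAAAAAAAAAAAAA
t=5: BAAAAAAAAAAAAAAAAAAAAAAAAAAAAAAAAAAAAAAAAAAAAAAAAAAAAAAAAAAAAAAAA
t=6: BAAAAAAAAAAAAAAAAAAAAAAAAAAAAAAAAAAAAAAAAAAAAAAAAAAAAAAAAA…AAAAAAAAAAAAAAAAAAAAAAAAAAAAAAAAAAAAAAAAAAAAAAAAAAAAAAAAAA  (len 129)
t=7: BAAAAAAAAAAAAAAAAAAAAAAAAAAAAAAAAAAAAAAAAAAAAAAAAAAAAAAAAA…AAAAAAAAAAAAAAAAAAAAAAAAAAAAAAAAAAAAAAAAAAAAAAAAAAAAAAAAAA  (len 257)

256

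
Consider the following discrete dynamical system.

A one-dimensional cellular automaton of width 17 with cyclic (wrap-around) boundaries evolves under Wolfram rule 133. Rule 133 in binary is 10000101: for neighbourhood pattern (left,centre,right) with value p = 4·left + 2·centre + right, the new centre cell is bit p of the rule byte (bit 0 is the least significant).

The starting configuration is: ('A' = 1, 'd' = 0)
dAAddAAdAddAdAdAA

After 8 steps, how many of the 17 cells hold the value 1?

8

gen 0: dAAddAAdAddAdAdAA
gen 1: ddddddddAddAdAddd
gen 2: AAAAAAAdAddAdAdAA
gen 3: AAAAAAddAddAdAddA
gen 4: AAAAAdddAddAdAddd
gen 5: dAAAddAdAddAdAdAd
gen 6: ddAdddAdAddAdAdAd
gen 7: AdAdAdAdAddAdAdAd
gen 8: AdAdAdAdAddAdAdAd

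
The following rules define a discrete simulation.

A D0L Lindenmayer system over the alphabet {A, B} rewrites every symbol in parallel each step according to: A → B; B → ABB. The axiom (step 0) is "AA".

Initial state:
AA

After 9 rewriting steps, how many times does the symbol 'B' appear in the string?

k=0  AA
k=1  BB
k=2  ABBABB
k=3  BABBABBBABBABB
k=4  ABBBABBABBBABBABBABBBABBABBBABBABB
k=5  BABBABBABBBABBABBBABBABBABBBABBABBBABBABBBABBABBABBBABBABBBABBABBABBBABBABBBABBABB
k=6  ABBBABBABBBABBABBBABBABBABBBABBABBBABBABBABBBABBABBBABBABB…ABBBABBABBBABBABBBABBABBABBBABBABBBABBABBABBBABBABBBABBABB  (len 198)
k=7  BABBABBABBBABBABBBABBABBABBBABBABBBABBABBABBBABBABBBABBABB…ABBBABBABBBABBABBBABBABBABBBABBABBBABBABBABBBABBABBBABBABB  (len 478)
k=8  ABBBABBABBBABBABBBABBABBABBBABBABBBABBABBABBBABBABBBABBABB…ABBBABBABBBABBABBBABBABBABBBABBABBBABBABBABBBABBABBBABBABB  (len 1154)
k=9  BABBABBABBBABBABBBABBABBABBBABBABBBABBABBABBBABBABBBABBABB…ABBBABBABBBABBABBBABBABBABBBABBABBBABBABBABBBABBABBBABBABB  (len 2786)

1970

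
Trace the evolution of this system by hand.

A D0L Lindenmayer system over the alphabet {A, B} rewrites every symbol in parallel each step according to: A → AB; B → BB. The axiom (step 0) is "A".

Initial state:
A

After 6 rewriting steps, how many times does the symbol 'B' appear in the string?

63

[0] A
[1] AB
[2] ABBB
[3] ABBBBBBB
[4] ABBBBBBBBBBBBBBB
[5] ABBBBBBBBBBBBBBBBBBBBBBBBBBBBBBB
[6] ABBBBBBBBBBBBBBBBBBBBBBBBBBBBBBBBBBBBBBBBBBBBBBBBBBBBBBBBBBBBBBB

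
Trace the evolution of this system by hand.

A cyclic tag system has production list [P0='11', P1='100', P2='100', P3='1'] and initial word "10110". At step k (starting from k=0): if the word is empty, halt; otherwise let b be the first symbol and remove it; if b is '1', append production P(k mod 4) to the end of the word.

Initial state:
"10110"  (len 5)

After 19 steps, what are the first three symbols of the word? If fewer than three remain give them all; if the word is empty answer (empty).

001

step 0: "10110"  (len 5)
step 1: "011011"  (len 6)
step 2: "11011"  (len 5)
step 3: "1011100"  (len 7)
step 4: "0111001"  (len 7)
step 5: "111001"  (len 6)
step 6: "11001100"  (len 8)
step 7: "1001100100"  (len 10)
step 8: "0011001001"  (len 10)
step 9: "011001001"  (len 9)
step 10: "11001001"  (len 8)
step 11: "1001001100"  (len 10)
step 12: "0010011001"  (len 10)
step 13: "010011001"  (len 9)
step 14: "10011001"  (len 8)
step 15: "0011001100"  (len 10)
step 16: "011001100"  (len 9)
step 17: "11001100"  (len 8)
step 18: "1001100100"  (len 10)
step 19: "001100100100"  (len 12)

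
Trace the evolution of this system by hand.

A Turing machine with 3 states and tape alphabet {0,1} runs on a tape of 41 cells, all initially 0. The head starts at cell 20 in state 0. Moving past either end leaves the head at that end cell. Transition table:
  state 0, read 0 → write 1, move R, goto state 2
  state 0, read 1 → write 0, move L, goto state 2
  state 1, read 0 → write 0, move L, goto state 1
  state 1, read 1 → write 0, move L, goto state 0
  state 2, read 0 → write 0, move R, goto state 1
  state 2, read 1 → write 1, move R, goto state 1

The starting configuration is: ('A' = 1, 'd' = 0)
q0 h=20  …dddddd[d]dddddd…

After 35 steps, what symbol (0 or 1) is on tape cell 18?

[0] q0 h=20  …dddddd[d]dddddd…
[1] q2 h=21  …dddddA[d]dddddd…
[2] q1 h=22  …ddddAd[d]dddddd…
[3] q1 h=21  …dddddA[d]dddddd…
[4] q1 h=20  …dddddd[A]dddddd…
[5] q0 h=19  …dddddd[d]dddddd…
[6] q2 h=20  …dddddA[d]dddddd…
[7] q1 h=21  …ddddAd[d]dddddd…
[8] q1 h=20  …dddddA[d]dddddd…
[9] q1 h=19  …dddddd[A]dddddd…
[10] q0 h=18  …dddddd[d]dddddd…
[11] q2 h=19  …dddddA[d]dddddd…
[12] q1 h=20  …ddddAd[d]dddddd…
[13] q1 h=19  …dddddA[d]dddddd…
[14] q1 h=18  …dddddd[A]dddddd…
[15] q0 h=17  …dddddd[d]dddddd…
[16] q2 h=18  …dddddA[d]dddddd…
[17] q1 h=19  …ddddAd[d]dddddd…
[18] q1 h=18  …dddddA[d]dddddd…
[19] q1 h=17  …dddddd[A]dddddd…
[20] q0 h=16  …dddddd[d]dddddd…
[21] q2 h=17  …dddddA[d]dddddd…
[22] q1 h=18  …ddddAd[d]dddddd…
[23] q1 h=17  …dddddA[d]dddddd…
[24] q1 h=16  …dddddd[A]dddddd…
[25] q0 h=15  …dddddd[d]dddddd…
[26] q2 h=16  …dddddA[d]dddddd…
[27] q1 h=17  …ddddAd[d]dddddd…
[28] q1 h=16  …dddddA[d]dddddd…
[29] q1 h=15  …dddddd[A]dddddd…
[30] q0 h=14  …dddddd[d]dddddd…
[31] q2 h=15  …dddddA[d]dddddd…
[32] q1 h=16  …ddddAd[d]dddddd…
[33] q1 h=15  …dddddA[d]dddddd…
[34] q1 h=14  …dddddd[A]dddddd…
[35] q0 h=13  …dddddd[d]dddddd…

0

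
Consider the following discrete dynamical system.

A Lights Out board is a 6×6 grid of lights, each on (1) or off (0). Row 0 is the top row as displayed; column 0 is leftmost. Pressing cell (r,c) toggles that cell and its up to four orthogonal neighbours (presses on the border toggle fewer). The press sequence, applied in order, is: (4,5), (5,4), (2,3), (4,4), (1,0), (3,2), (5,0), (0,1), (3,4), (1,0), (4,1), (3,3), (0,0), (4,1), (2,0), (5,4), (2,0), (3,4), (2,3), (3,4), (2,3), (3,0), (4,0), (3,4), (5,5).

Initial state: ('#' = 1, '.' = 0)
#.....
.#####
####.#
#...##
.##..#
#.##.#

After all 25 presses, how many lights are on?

20

gen 0: #.....
.#####
####.#
#...##
.##..#
#.##.#
gen 1: #.....
.#####
####.#
#...#.
.##.#.
#.##..
gen 2: #.....
.#####
####.#
#...#.
.##...
#.#.##
gen 3: #.....
.##.##
##..##
#..##.
.##...
#.#.##
gen 4: #.....
.##.##
##..##
#..#..
.#####
#.#..#
gen 5: ......
#.#.##
.#..##
#..#..
.#####
#.#..#
gen 6: ......
#.#.##
.##.##
###...
.#.###
#.#..#
gen 7: ......
#.#.##
.##.##
###...
##.###
.##..#
gen 8: ###...
###.##
.##.##
###...
##.###
.##..#
gen 9: ###...
###.##
.##..#
######
##.#.#
.##..#
gen 10: .##...
..#.##
###..#
######
##.#.#
.##..#
gen 11: .##...
..#.##
###..#
#.####
..##.#
..#..#
gen 12: .##...
..#.##
####.#
#....#
..#..#
..#..#
gen 13: #.#...
#.#.##
####.#
#....#
..#..#
..#..#
gen 14: #.#...
#.#.##
####.#
##...#
##...#
.##..#
gen 15: #.#...
..#.##
..##.#
.#...#
##...#
.##..#
gen 16: #.#...
..#.##
..##.#
.#...#
##..##
.####.
gen 17: #.#...
#.#.##
####.#
##...#
##..##
.####.
gen 18: #.#...
#.#.##
######
##.##.
##...#
.####.
gen 19: #.#...
#.####
##...#
##..#.
##...#
.####.
gen 20: #.#...
#.####
##..##
##.#.#
##..##
.####.
gen 21: #.#...
#.#.##
####.#
##...#
##..##
.####.
gen 22: #.#...
#.#.##
.###.#
.....#
.#..##
.####.
gen 23: #.#...
#.#.##
.###.#
#....#
#...##
#####.
gen 24: #.#...
#.#.##
.#####
#..##.
#....#
#####.
gen 25: #.#...
#.#.##
.#####
#..##.
#.....
####.#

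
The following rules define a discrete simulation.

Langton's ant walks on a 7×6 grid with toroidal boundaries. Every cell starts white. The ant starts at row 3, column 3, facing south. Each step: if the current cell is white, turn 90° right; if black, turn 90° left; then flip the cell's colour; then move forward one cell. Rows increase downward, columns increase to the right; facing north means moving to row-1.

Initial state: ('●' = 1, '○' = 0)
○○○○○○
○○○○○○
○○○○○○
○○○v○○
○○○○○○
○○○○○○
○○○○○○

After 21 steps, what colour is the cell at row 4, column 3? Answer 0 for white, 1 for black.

1

step 0: ○○○○○○
○○○○○○
○○○○○○
○○○v○○
○○○○○○
○○○○○○
○○○○○○
step 1: ○○○○○○
○○○○○○
○○○○○○
○○<●○○
○○○○○○
○○○○○○
○○○○○○
step 2: ○○○○○○
○○○○○○
○○^○○○
○○●●○○
○○○○○○
○○○○○○
○○○○○○
step 3: ○○○○○○
○○○○○○
○○●>○○
○○●●○○
○○○○○○
○○○○○○
○○○○○○
step 4: ○○○○○○
○○○○○○
○○●●○○
○○●v○○
○○○○○○
○○○○○○
○○○○○○
step 5: ○○○○○○
○○○○○○
○○●●○○
○○●○>○
○○○○○○
○○○○○○
○○○○○○
step 6: ○○○○○○
○○○○○○
○○●●○○
○○●○●○
○○○○v○
○○○○○○
○○○○○○
step 7: ○○○○○○
○○○○○○
○○●●○○
○○●○●○
○○○<●○
○○○○○○
○○○○○○
step 8: ○○○○○○
○○○○○○
○○●●○○
○○●^●○
○○○●●○
○○○○○○
○○○○○○
step 9: ○○○○○○
○○○○○○
○○●●○○
○○●●>○
○○○●●○
○○○○○○
○○○○○○
step 10: ○○○○○○
○○○○○○
○○●●^○
○○●●○○
○○○●●○
○○○○○○
○○○○○○
step 11: ○○○○○○
○○○○○○
○○●●●>
○○●●○○
○○○●●○
○○○○○○
○○○○○○
step 12: ○○○○○○
○○○○○○
○○●●●●
○○●●○v
○○○●●○
○○○○○○
○○○○○○
step 13: ○○○○○○
○○○○○○
○○●●●●
○○●●<●
○○○●●○
○○○○○○
○○○○○○
step 14: ○○○○○○
○○○○○○
○○●●^●
○○●●●●
○○○●●○
○○○○○○
○○○○○○
step 15: ○○○○○○
○○○○○○
○○●<○●
○○●●●●
○○○●●○
○○○○○○
○○○○○○
step 16: ○○○○○○
○○○○○○
○○●○○●
○○●v●●
○○○●●○
○○○○○○
○○○○○○
step 17: ○○○○○○
○○○○○○
○○●○○●
○○●○>●
○○○●●○
○○○○○○
○○○○○○
step 18: ○○○○○○
○○○○○○
○○●○^●
○○●○○●
○○○●●○
○○○○○○
○○○○○○
step 19: ○○○○○○
○○○○○○
○○●○●>
○○●○○●
○○○●●○
○○○○○○
○○○○○○
step 20: ○○○○○○
○○○○○^
○○●○●○
○○●○○●
○○○●●○
○○○○○○
○○○○○○
step 21: ○○○○○○
>○○○○●
○○●○●○
○○●○○●
○○○●●○
○○○○○○
○○○○○○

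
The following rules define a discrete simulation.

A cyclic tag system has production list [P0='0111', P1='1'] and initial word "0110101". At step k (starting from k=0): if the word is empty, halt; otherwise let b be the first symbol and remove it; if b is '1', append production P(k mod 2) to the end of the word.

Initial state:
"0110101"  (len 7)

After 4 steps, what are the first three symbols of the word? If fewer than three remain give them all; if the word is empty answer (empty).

101

[0] "0110101"  (len 7)
[1] "110101"  (len 6)
[2] "101011"  (len 6)
[3] "010110111"  (len 9)
[4] "10110111"  (len 8)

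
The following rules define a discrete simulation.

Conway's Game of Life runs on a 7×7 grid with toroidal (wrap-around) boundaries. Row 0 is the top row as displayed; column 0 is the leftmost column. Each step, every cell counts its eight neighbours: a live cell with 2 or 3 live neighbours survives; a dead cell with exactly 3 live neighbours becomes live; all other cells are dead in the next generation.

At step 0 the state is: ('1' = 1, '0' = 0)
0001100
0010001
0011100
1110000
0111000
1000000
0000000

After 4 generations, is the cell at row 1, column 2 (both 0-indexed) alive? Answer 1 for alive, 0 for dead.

k=0  0001100
0010001
0011100
1110000
0111000
1000000
0000000
k=1  0001000
0010010
1000000
1000100
0001000
0110000
0000000
k=2  0000000
0000000
0100001
0000000
0111000
0010000
0010000
k=3  0000000
0000000
0000000
1100000
0111000
0000000
0000000
k=4  0000000
0000000
0000000
1100000
1110000
0010000
0000000

0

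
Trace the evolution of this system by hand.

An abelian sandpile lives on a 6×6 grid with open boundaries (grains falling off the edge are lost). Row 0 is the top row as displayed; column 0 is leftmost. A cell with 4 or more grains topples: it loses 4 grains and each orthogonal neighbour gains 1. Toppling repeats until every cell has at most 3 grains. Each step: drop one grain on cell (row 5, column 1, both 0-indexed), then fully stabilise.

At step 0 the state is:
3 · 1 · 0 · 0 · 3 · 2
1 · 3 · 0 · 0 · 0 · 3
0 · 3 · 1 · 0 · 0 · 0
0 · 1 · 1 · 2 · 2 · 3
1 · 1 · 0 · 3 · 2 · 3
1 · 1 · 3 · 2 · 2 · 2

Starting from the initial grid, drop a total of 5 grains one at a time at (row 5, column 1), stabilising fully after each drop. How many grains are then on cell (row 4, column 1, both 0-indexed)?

0) 3 · 1 · 0 · 0 · 3 · 2
1 · 3 · 0 · 0 · 0 · 3
0 · 3 · 1 · 0 · 0 · 0
0 · 1 · 1 · 2 · 2 · 3
1 · 1 · 0 · 3 · 2 · 3
1 · 1 · 3 · 2 · 2 · 2
1) 3 · 1 · 0 · 0 · 3 · 2
1 · 3 · 0 · 0 · 0 · 3
0 · 3 · 1 · 0 · 0 · 0
0 · 1 · 1 · 2 · 2 · 3
1 · 1 · 0 · 3 · 2 · 3
1 · 2 · 3 · 2 · 2 · 2
2) 3 · 1 · 0 · 0 · 3 · 2
1 · 3 · 0 · 0 · 0 · 3
0 · 3 · 1 · 0 · 0 · 0
0 · 1 · 1 · 2 · 2 · 3
1 · 1 · 0 · 3 · 2 · 3
1 · 3 · 3 · 2 · 2 · 2
3) 3 · 1 · 0 · 0 · 3 · 2
1 · 3 · 0 · 0 · 0 · 3
0 · 3 · 1 · 0 · 0 · 0
0 · 1 · 1 · 2 · 2 · 3
1 · 2 · 1 · 3 · 2 · 3
2 · 1 · 0 · 3 · 2 · 2
4) 3 · 1 · 0 · 0 · 3 · 2
1 · 3 · 0 · 0 · 0 · 3
0 · 3 · 1 · 0 · 0 · 0
0 · 1 · 1 · 2 · 2 · 3
1 · 2 · 1 · 3 · 2 · 3
2 · 2 · 0 · 3 · 2 · 2
5) 3 · 1 · 0 · 0 · 3 · 2
1 · 3 · 0 · 0 · 0 · 3
0 · 3 · 1 · 0 · 0 · 0
0 · 1 · 1 · 2 · 2 · 3
1 · 2 · 1 · 3 · 2 · 3
2 · 3 · 0 · 3 · 2 · 2

2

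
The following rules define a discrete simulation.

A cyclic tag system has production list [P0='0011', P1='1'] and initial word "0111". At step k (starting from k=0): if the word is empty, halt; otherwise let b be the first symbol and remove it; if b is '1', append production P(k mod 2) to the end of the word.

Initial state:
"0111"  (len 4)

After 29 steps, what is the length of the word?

0) "0111"  (len 4)
1) "111"  (len 3)
2) "111"  (len 3)
3) "110011"  (len 6)
4) "100111"  (len 6)
5) "001110011"  (len 9)
6) "01110011"  (len 8)
7) "1110011"  (len 7)
8) "1100111"  (len 7)
9) "1001110011"  (len 10)
10) "0011100111"  (len 10)
11) "011100111"  (len 9)
12) "11100111"  (len 8)
13) "11001110011"  (len 11)
14) "10011100111"  (len 11)
15) "00111001110011"  (len 14)
16) "0111001110011"  (len 13)
17) "111001110011"  (len 12)
18) "110011100111"  (len 12)
19) "100111001110011"  (len 15)
20) "001110011100111"  (len 15)
21) "01110011100111"  (len 14)
22) "1110011100111"  (len 13)
23) "1100111001110011"  (len 16)
24) "1001110011100111"  (len 16)
25) "0011100111001110011"  (len 19)
26) "011100111001110011"  (len 18)
27) "11100111001110011"  (len 17)
28) "11001110011100111"  (len 17)
29) "10011100111001110011"  (len 20)

20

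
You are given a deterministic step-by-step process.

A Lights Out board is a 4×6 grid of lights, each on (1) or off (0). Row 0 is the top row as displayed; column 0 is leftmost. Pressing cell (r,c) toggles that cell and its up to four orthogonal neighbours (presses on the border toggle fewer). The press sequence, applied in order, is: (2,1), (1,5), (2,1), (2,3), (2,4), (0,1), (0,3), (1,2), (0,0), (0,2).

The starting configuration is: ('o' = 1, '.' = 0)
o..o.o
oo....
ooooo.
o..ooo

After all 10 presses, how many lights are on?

14

gen 0: o..o.o
oo....
ooooo.
o..ooo
gen 1: o..o.o
o.....
...oo.
oo.ooo
gen 2: o..o..
o...oo
...ooo
oo.ooo
gen 3: o..o..
oo..oo
oooooo
o..ooo
gen 4: o..o..
oo.ooo
oo...o
o...oo
gen 5: o..o..
oo.o.o
oo.oo.
o....o
gen 6: .ooo..
o..o.o
oo.oo.
o....o
gen 7: .o..o.
o....o
oo.oo.
o....o
gen 8: .oo.o.
oooo.o
ooooo.
o....o
gen 9: o.o.o.
.ooo.o
ooooo.
o....o
gen 10: oo.oo.
.o.o.o
ooooo.
o....o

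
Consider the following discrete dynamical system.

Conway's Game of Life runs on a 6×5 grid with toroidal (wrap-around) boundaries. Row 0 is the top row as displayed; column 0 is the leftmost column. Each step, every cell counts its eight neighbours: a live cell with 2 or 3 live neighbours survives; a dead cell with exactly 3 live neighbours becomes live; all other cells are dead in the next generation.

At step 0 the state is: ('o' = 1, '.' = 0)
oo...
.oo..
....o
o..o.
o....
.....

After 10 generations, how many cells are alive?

t=0: oo...
.oo..
....o
o..o.
o....
.....
t=1: ooo..
.oo..
ooooo
o....
....o
oo...
t=2: .....
.....
...oo
..o..
.o..o
..o.o
t=3: .....
.....
...o.
o.o.o
ooo..
o..o.
t=4: .....
.....
...oo
o.o.o
..o..
o.o.o
t=5: .....
.....
o..oo
ooo.o
..o..
.o.o.
t=6: .....
....o
..oo.
..o..
....o
..o..
t=7: .....
...o.
..oo.
..o..
...o.
.....
t=8: .....
..oo.
..oo.
..o..
.....
.....
t=9: .....
..oo.
.o...
..oo.
.....
.....
t=10: .....
..o..
.o...
..o..
.....
.....

3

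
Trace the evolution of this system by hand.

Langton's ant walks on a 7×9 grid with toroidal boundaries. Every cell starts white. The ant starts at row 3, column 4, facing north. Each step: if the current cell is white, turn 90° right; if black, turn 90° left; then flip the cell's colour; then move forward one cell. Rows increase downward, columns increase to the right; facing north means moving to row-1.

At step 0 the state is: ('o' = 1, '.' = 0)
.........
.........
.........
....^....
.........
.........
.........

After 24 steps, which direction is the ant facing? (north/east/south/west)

t=0: .........
.........
.........
....^....
.........
.........
.........
t=1: .........
.........
.........
....o>...
.........
.........
.........
t=2: .........
.........
.........
....oo...
.....v...
.........
.........
t=3: .........
.........
.........
....oo...
....<o...
.........
.........
t=4: .........
.........
.........
....^o...
....oo...
.........
.........
t=5: .........
.........
.........
...<.o...
....oo...
.........
.........
t=6: .........
.........
...^.....
...o.o...
....oo...
.........
.........
t=7: .........
.........
...o>....
...o.o...
....oo...
.........
.........
t=8: .........
.........
...oo....
...ovo...
....oo...
.........
.........
t=9: .........
.........
...oo....
...<oo...
....oo...
.........
.........
t=10: .........
.........
...oo....
....oo...
...voo...
.........
.........
t=11: .........
.........
...oo....
....oo...
..<ooo...
.........
.........
t=12: .........
.........
...oo....
..^.oo...
..oooo...
.........
.........
t=13: .........
.........
...oo....
..o>oo...
..oooo...
.........
.........
t=14: .........
.........
...oo....
..oooo...
..ovoo...
.........
.........
t=15: .........
.........
...oo....
..oooo...
..o.>o...
.........
.........
t=16: .........
.........
...oo....
..oo^o...
..o..o...
.........
.........
t=17: .........
.........
...oo....
..o<.o...
..o..o...
.........
.........
t=18: .........
.........
...oo....
..o..o...
..ov.o...
.........
.........
t=19: .........
.........
...oo....
..o..o...
..<o.o...
.........
.........
t=20: .........
.........
...oo....
..o..o...
...o.o...
..v......
.........
t=21: .........
.........
...oo....
..o..o...
...o.o...
.<o......
.........
t=22: .........
.........
...oo....
..o..o...
.^.o.o...
.oo......
.........
t=23: .........
.........
...oo....
..o..o...
.o>o.o...
.oo......
.........
t=24: .........
.........
...oo....
..o..o...
.ooo.o...
.ov......
.........

south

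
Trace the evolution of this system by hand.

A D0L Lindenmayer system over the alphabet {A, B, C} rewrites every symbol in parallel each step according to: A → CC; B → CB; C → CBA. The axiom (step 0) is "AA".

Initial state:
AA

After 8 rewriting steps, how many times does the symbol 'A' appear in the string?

[0] AA
[1] CCCC
[2] CBACBACBACBA
[3] CBACBCCCBACBCCCBACBCCCBACBCC
[4] CBACBCCCBACBCBACBACBACBCCCBACBCBACBACBACBCCCBACBCBACBACBACBCCCBACBCBACBA
[5] CBACBCCCBACBCBACBACBACBCCCBACBCBACBCCCBACBCCCBACBCCCBACBCB…CBACBCCCBACBCCCBACBCCCBACBCBACBACBACBCCCBACBCBACBCCCBACBCC  (len 176)
[6] CBACBCCCBACBCBACBACBACBCCCBACBCBACBCCCBACBCCCBACBCCCBACBCB…BACBCBACBACBACBCCCBACBCBACBCCCBACBCBACBACBACBCCCBACBCBACBA  (len 440)
[7] CBACBCCCBACBCBACBACBACBCCCBACBCBACBCCCBACBCCCBACBCCCBACBCB…CBACBCCCBACBCCCBACBCCCBACBCBACBACBACBCCCBACBCBACBCCCBACBCC  (len 1088)
[8] CBACBCCCBACBCBACBACBACBCCCBACBCBACBCCCBACBCCCBACBCCCBACBCB…BACBCBACBACBACBCCCBACBCBACBCCCBACBCBACBACBACBCCCBACBCBACBA  (len 2704)

528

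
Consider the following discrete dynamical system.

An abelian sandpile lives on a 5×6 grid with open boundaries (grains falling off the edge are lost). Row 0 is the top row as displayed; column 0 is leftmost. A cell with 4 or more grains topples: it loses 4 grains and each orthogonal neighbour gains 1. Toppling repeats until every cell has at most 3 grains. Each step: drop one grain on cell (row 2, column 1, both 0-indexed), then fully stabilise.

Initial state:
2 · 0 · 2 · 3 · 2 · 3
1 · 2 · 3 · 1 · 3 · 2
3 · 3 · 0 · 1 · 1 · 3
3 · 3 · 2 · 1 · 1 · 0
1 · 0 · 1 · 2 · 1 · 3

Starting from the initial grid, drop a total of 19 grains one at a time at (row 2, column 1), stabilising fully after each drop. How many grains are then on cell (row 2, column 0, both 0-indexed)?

0) 2 · 0 · 2 · 3 · 2 · 3
1 · 2 · 3 · 1 · 3 · 2
3 · 3 · 0 · 1 · 1 · 3
3 · 3 · 2 · 1 · 1 · 0
1 · 0 · 1 · 2 · 1 · 3
1) 2 · 0 · 2 · 3 · 2 · 3
2 · 3 · 3 · 1 · 3 · 2
1 · 2 · 1 · 1 · 1 · 3
1 · 1 · 3 · 1 · 1 · 0
2 · 1 · 1 · 2 · 1 · 3
2) 2 · 0 · 2 · 3 · 2 · 3
2 · 3 · 3 · 1 · 3 · 2
1 · 3 · 1 · 1 · 1 · 3
1 · 1 · 3 · 1 · 1 · 0
2 · 1 · 1 · 2 · 1 · 3
3) 2 · 1 · 3 · 3 · 2 · 3
3 · 1 · 0 · 2 · 3 · 2
2 · 1 · 3 · 1 · 1 · 3
1 · 2 · 3 · 1 · 1 · 0
2 · 1 · 1 · 2 · 1 · 3
4) 2 · 1 · 3 · 3 · 2 · 3
3 · 1 · 0 · 2 · 3 · 2
2 · 2 · 3 · 1 · 1 · 3
1 · 2 · 3 · 1 · 1 · 0
2 · 1 · 1 · 2 · 1 · 3
5) 2 · 1 · 3 · 3 · 2 · 3
3 · 1 · 0 · 2 · 3 · 2
2 · 3 · 3 · 1 · 1 · 3
1 · 2 · 3 · 1 · 1 · 0
2 · 1 · 1 · 2 · 1 · 3
6) 2 · 1 · 3 · 3 · 2 · 3
3 · 2 · 1 · 2 · 3 · 2
3 · 2 · 1 · 2 · 1 · 3
2 · 0 · 1 · 2 · 1 · 0
2 · 2 · 2 · 2 · 1 · 3
7) 2 · 1 · 3 · 3 · 2 · 3
3 · 2 · 1 · 2 · 3 · 2
3 · 3 · 1 · 2 · 1 · 3
2 · 0 · 1 · 2 · 1 · 0
2 · 2 · 2 · 2 · 1 · 3
8) 3 · 2 · 3 · 3 · 2 · 3
1 · 0 · 2 · 2 · 3 · 2
1 · 2 · 2 · 2 · 1 · 3
3 · 1 · 1 · 2 · 1 · 0
2 · 2 · 2 · 2 · 1 · 3
9) 3 · 2 · 3 · 3 · 2 · 3
1 · 0 · 2 · 2 · 3 · 2
1 · 3 · 2 · 2 · 1 · 3
3 · 1 · 1 · 2 · 1 · 0
2 · 2 · 2 · 2 · 1 · 3
10) 3 · 2 · 3 · 3 · 2 · 3
1 · 1 · 2 · 2 · 3 · 2
2 · 0 · 3 · 2 · 1 · 3
3 · 2 · 1 · 2 · 1 · 0
2 · 2 · 2 · 2 · 1 · 3
11) 3 · 2 · 3 · 3 · 2 · 3
1 · 1 · 2 · 2 · 3 · 2
2 · 1 · 3 · 2 · 1 · 3
3 · 2 · 1 · 2 · 1 · 0
2 · 2 · 2 · 2 · 1 · 3
12) 3 · 2 · 3 · 3 · 2 · 3
1 · 1 · 2 · 2 · 3 · 2
2 · 2 · 3 · 2 · 1 · 3
3 · 2 · 1 · 2 · 1 · 0
2 · 2 · 2 · 2 · 1 · 3
13) 3 · 2 · 3 · 3 · 2 · 3
1 · 1 · 2 · 2 · 3 · 2
2 · 3 · 3 · 2 · 1 · 3
3 · 2 · 1 · 2 · 1 · 0
2 · 2 · 2 · 2 · 1 · 3
14) 3 · 2 · 3 · 3 · 2 · 3
1 · 2 · 3 · 2 · 3 · 2
3 · 1 · 0 · 3 · 1 · 3
3 · 3 · 2 · 2 · 1 · 0
2 · 2 · 2 · 2 · 1 · 3
15) 3 · 2 · 3 · 3 · 2 · 3
1 · 2 · 3 · 2 · 3 · 2
3 · 2 · 0 · 3 · 1 · 3
3 · 3 · 2 · 2 · 1 · 0
2 · 2 · 2 · 2 · 1 · 3
16) 3 · 2 · 3 · 3 · 2 · 3
1 · 2 · 3 · 2 · 3 · 2
3 · 3 · 0 · 3 · 1 · 3
3 · 3 · 2 · 2 · 1 · 0
2 · 2 · 2 · 2 · 1 · 3
17) 3 · 2 · 3 · 3 · 2 · 3
2 · 3 · 3 · 2 · 3 · 2
1 · 2 · 1 · 3 · 1 · 3
1 · 1 · 3 · 2 · 1 · 0
3 · 3 · 2 · 2 · 1 · 3
18) 3 · 2 · 3 · 3 · 2 · 3
2 · 3 · 3 · 2 · 3 · 2
1 · 3 · 1 · 3 · 1 · 3
1 · 1 · 3 · 2 · 1 · 0
3 · 3 · 2 · 2 · 1 · 3
19) 1 · 1 · 2 · 2 · 1 · 1
0 · 3 · 3 · 2 · 3 · 1
3 · 2 · 1 · 3 · 0 · 1
1 · 3 · 1 · 0 · 3 · 1
3 · 3 · 3 · 3 · 1 · 3

3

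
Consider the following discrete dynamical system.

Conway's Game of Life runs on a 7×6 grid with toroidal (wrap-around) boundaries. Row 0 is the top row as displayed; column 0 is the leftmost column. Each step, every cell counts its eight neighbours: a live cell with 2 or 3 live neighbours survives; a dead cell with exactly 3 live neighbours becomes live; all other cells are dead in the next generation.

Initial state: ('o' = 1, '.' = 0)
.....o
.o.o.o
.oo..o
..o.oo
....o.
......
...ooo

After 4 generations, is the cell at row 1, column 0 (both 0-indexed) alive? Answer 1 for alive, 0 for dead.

k=0  .....o
.o.o.o
.oo..o
..o.oo
....o.
......
...ooo
k=1  ..oo.o
.o...o
.o...o
ooo.oo
...ooo
...o.o
....oo
k=2  ..oo.o
.o...o
......
.oo...
.o....
o..o..
o.o..o
k=3  ..oo.o
o.o.o.
ooo...
.oo...
oo....
o.o..o
o.o..o
k=4  ..o...
o...o.
o....o
......
.....o
..o...
..o...

1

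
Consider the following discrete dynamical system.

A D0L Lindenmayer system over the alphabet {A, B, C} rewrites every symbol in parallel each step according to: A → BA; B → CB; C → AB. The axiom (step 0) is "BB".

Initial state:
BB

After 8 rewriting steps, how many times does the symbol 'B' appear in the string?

gen 0: BB
gen 1: CBCB
gen 2: ABCBABCB
gen 3: BACBABCBBACBABCB
gen 4: CBBAABCBBACBABCBCBBAABCBBACBABCB
gen 5: ABCBCBBABACBABCBCBBAABCBBACBABCBABCBCBBABACBABCBCBBAABCBBACBABCB
gen 6: BACBABCBABCBCBBACBBAABCBBACBABCBABCBCBBABACBABCBCBBAABCBBA…CBABCBCBBACBBAABCBBACBABCBABCBCBBABACBABCBCBBAABCBBACBABCB  (len 128)
gen 7: CBBAABCBBACBABCBBACBABCBABCBCBBAABCBCBBABACBABCBCBBAABCBBA…CBABCBCBBACBBAABCBBACBABCBABCBCBBABACBABCBCBBAABCBBACBABCB  (len 256)
gen 8: ABCBCBBABACBABCBCBBAABCBBACBABCBCBBAABCBBACBABCBBACBABCBAB…CBABCBCBBACBBAABCBBACBABCBABCBCBBABACBABCBCBBAABCBBACBABCB  (len 512)

256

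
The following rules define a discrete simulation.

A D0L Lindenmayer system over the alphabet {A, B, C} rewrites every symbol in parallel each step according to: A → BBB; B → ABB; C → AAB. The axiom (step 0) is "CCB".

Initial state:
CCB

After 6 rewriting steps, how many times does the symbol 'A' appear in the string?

544

0) CCB
1) AABAABABB
2) BBBBBBABBBBBBBBABBBBBABBABB
3) ABBABBABBABBABBABBBBBABBABBABBABBABBABBABBABBBBBABBABBABBABBABBBBBABBABBBBBABBABB
4) BBBABBABBBBBABBABBBBBABBABBBBBABBABBBBBABBABBBBBABBABBABBA…BABBABBABBABBBBBABBABBBBBABBABBABBABBABBBBBABBABBBBBABBABB  (len 243)
5) ABBABBABBBBBABBABBBBBABBABBABBABBABBBBBABBABBBBBABBABBABBA…BABBABBABBABBBBBABBABBBBBABBABBABBABBABBBBBABBABBBBBABBABB  (len 729)
6) BBBABBABBBBBABBABBBBBABBABBABBABBABBBBBABBABBBBBABBABBABBA…BABBABBABBABBBBBABBABBBBBABBABBABBABBABBBBBABBABBBBBABBABB  (len 2187)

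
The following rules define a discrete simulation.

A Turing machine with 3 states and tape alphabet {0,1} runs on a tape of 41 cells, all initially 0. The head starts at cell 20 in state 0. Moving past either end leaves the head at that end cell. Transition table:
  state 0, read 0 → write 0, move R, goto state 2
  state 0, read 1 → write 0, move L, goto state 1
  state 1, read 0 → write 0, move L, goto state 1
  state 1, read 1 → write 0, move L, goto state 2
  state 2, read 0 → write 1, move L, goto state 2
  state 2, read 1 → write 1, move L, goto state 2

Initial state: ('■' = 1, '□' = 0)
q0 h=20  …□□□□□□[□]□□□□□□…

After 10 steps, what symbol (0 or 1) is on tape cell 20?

1

[0] q0 h=20  …□□□□□□[□]□□□□□□…
[1] q2 h=21  …□□□□□□[□]□□□□□□…
[2] q2 h=20  …□□□□□□[□]■□□□□□…
[3] q2 h=19  …□□□□□□[□]■■□□□□…
[4] q2 h=18  …□□□□□□[□]■■■□□□…
[5] q2 h=17  …□□□□□□[□]■■■■□□…
[6] q2 h=16  …□□□□□□[□]■■■■■□…
[7] q2 h=15  …□□□□□□[□]■■■■■■…
[8] q2 h=14  …□□□□□□[□]■■■■■■…
[9] q2 h=13  …□□□□□□[□]■■■■■■…
[10] q2 h=12  …□□□□□□[□]■■■■■■…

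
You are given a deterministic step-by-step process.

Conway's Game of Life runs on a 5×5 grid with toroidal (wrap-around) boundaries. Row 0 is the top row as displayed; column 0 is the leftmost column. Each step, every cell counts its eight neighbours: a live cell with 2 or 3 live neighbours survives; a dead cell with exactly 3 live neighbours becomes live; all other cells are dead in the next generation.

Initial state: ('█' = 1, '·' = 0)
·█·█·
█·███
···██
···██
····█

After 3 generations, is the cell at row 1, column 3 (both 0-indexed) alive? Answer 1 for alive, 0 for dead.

0

step 0: ·█·█·
█·███
···██
···██
····█
step 1: ·█···
██···
·····
█····
█·█·█
step 2: ··█·█
██···
██···
██··█
█···█
step 3: ···██
··█·█
··█··
·····
·····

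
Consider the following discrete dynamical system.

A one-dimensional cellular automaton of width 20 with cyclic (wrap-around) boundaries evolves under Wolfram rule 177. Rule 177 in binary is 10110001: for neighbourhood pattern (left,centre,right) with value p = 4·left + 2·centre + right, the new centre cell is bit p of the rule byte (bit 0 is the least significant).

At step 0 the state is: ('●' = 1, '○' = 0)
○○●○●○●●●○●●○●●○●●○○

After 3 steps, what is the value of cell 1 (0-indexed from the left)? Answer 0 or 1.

gen 0: ○○●○●○●●●○●●○●●○●●○○
gen 1: ●○○●○●○●○●○○●○○●○○●●
gen 2: ○●○○●○●○●○●○○●○○●○○●
gen 3: ●○●○○●○●○●○●○○●○○●○○

0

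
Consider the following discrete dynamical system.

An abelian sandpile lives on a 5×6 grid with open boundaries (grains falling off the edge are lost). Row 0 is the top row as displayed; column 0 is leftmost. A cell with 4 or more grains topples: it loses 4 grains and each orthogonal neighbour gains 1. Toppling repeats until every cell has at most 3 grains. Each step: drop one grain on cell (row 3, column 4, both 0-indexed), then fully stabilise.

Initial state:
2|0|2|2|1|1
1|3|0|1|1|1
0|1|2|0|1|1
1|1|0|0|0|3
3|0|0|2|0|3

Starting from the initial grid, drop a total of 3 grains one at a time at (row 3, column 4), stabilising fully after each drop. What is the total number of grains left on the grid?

gen 0: 2|0|2|2|1|1
1|3|0|1|1|1
0|1|2|0|1|1
1|1|0|0|0|3
3|0|0|2|0|3
gen 1: 2|0|2|2|1|1
1|3|0|1|1|1
0|1|2|0|1|1
1|1|0|0|1|3
3|0|0|2|0|3
gen 2: 2|0|2|2|1|1
1|3|0|1|1|1
0|1|2|0|1|1
1|1|0|0|2|3
3|0|0|2|0|3
gen 3: 2|0|2|2|1|1
1|3|0|1|1|1
0|1|2|0|1|1
1|1|0|0|3|3
3|0|0|2|0|3

36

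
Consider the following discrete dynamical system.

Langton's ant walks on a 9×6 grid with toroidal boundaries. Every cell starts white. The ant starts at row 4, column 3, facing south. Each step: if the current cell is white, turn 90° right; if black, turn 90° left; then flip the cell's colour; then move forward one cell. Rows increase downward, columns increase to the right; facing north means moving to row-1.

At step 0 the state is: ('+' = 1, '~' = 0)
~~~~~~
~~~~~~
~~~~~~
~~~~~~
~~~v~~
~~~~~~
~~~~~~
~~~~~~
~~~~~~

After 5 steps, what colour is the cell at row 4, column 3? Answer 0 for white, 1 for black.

0

t=0: ~~~~~~
~~~~~~
~~~~~~
~~~~~~
~~~v~~
~~~~~~
~~~~~~
~~~~~~
~~~~~~
t=1: ~~~~~~
~~~~~~
~~~~~~
~~~~~~
~~<+~~
~~~~~~
~~~~~~
~~~~~~
~~~~~~
t=2: ~~~~~~
~~~~~~
~~~~~~
~~^~~~
~~++~~
~~~~~~
~~~~~~
~~~~~~
~~~~~~
t=3: ~~~~~~
~~~~~~
~~~~~~
~~+>~~
~~++~~
~~~~~~
~~~~~~
~~~~~~
~~~~~~
t=4: ~~~~~~
~~~~~~
~~~~~~
~~++~~
~~+v~~
~~~~~~
~~~~~~
~~~~~~
~~~~~~
t=5: ~~~~~~
~~~~~~
~~~~~~
~~++~~
~~+~>~
~~~~~~
~~~~~~
~~~~~~
~~~~~~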